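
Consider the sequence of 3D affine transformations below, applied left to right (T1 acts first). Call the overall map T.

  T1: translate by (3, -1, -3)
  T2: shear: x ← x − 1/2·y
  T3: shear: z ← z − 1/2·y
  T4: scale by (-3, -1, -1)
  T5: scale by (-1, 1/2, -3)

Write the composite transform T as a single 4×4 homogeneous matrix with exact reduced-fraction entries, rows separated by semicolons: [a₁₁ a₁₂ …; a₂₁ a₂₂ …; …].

T1 = [1 0 0 3; 0 1 0 -1; 0 0 1 -3; 0 0 0 1]
T2·T1 = [1 -1/2 0 7/2; 0 1 0 -1; 0 0 1 -3; 0 0 0 1]
T3·…·T1 = [1 -1/2 0 7/2; 0 1 0 -1; 0 -1/2 1 -5/2; 0 0 0 1]
T4·…·T1 = [-3 3/2 0 -21/2; 0 -1 0 1; 0 1/2 -1 5/2; 0 0 0 1]
T5·…·T1 = [3 -3/2 0 21/2; 0 -1/2 0 1/2; 0 -3/2 3 -15/2; 0 0 0 1]

T = [3 -3/2 0 21/2; 0 -1/2 0 1/2; 0 -3/2 3 -15/2; 0 0 0 1]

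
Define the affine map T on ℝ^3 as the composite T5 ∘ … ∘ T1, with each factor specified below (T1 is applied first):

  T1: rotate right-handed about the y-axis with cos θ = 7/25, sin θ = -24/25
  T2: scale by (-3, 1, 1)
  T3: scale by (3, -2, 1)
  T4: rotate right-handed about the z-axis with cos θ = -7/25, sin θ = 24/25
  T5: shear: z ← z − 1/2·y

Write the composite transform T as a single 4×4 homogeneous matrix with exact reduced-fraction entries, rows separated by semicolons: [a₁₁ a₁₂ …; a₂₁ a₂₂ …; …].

T1 = [7/25 0 -24/25 0; 0 1 0 0; 24/25 0 7/25 0; 0 0 0 1]
T2·T1 = [-21/25 0 72/25 0; 0 1 0 0; 24/25 0 7/25 0; 0 0 0 1]
T3·…·T1 = [-63/25 0 216/25 0; 0 -2 0 0; 24/25 0 7/25 0; 0 0 0 1]
T4·…·T1 = [441/625 48/25 -1512/625 0; -1512/625 14/25 5184/625 0; 24/25 0 7/25 0; 0 0 0 1]
T5·…·T1 = [441/625 48/25 -1512/625 0; -1512/625 14/25 5184/625 0; 1356/625 -7/25 -2417/625 0; 0 0 0 1]

T = [441/625 48/25 -1512/625 0; -1512/625 14/25 5184/625 0; 1356/625 -7/25 -2417/625 0; 0 0 0 1]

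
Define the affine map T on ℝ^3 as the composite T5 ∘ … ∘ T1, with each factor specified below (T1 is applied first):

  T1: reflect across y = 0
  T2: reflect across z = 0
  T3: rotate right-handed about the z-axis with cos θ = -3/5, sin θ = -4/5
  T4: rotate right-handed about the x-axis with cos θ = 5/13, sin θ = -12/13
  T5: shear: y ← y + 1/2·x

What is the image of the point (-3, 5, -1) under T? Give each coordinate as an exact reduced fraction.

T1 reflect across y = 0: (-3, 5, -1) → (-3, -5, -1)
T2 reflect across z = 0: (-3, -5, -1) → (-3, -5, 1)
T3 rotate right-handed about the z-axis with cos θ = -3/5, sin θ = -4/5: (-3, -5, 1) → (-11/5, 27/5, 1)
T4 rotate right-handed about the x-axis with cos θ = 5/13, sin θ = -12/13: (-11/5, 27/5, 1) → (-11/5, 3, -23/5)
T5 shear: y ← y + 1/2·x: (-11/5, 3, -23/5) → (-11/5, 19/10, -23/5)

T(p) = (-11/5, 19/10, -23/5)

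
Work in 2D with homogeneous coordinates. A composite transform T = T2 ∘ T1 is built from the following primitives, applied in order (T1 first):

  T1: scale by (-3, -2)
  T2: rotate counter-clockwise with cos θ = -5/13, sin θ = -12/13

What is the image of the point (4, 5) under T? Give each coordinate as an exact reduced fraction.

T(p) = (-60/13, 194/13)

T1 scale by (-3, -2): (4, 5) → (-12, -10)
T2 rotate counter-clockwise with cos θ = -5/13, sin θ = -12/13: (-12, -10) → (-60/13, 194/13)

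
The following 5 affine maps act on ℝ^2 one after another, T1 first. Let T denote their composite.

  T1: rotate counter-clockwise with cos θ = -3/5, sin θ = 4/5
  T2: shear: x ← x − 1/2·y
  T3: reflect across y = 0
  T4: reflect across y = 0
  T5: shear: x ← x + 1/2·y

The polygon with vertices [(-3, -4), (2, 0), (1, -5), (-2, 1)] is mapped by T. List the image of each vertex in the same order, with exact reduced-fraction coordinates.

image vertices: (5, 0), (-6/5, 8/5), (17/5, 19/5), (2/5, -11/5)

T1 rotate counter-clockwise with cos θ = -3/5, sin θ = 4/5: (-3, -4) → (5, 0); (2, 0) → (-6/5, 8/5); (1, -5) → (17/5, 19/5); (-2, 1) → (2/5, -11/5)
T2 shear: x ← x − 1/2·y: (5, 0) → (5, 0); (-6/5, 8/5) → (-2, 8/5); (17/5, 19/5) → (3/2, 19/5); (2/5, -11/5) → (3/2, -11/5)
T3 reflect across y = 0: (5, 0) → (5, 0); (-2, 8/5) → (-2, -8/5); (3/2, 19/5) → (3/2, -19/5); (3/2, -11/5) → (3/2, 11/5)
T4 reflect across y = 0: (5, 0) → (5, 0); (-2, -8/5) → (-2, 8/5); (3/2, -19/5) → (3/2, 19/5); (3/2, 11/5) → (3/2, -11/5)
T5 shear: x ← x + 1/2·y: (5, 0) → (5, 0); (-2, 8/5) → (-6/5, 8/5); (3/2, 19/5) → (17/5, 19/5); (3/2, -11/5) → (2/5, -11/5)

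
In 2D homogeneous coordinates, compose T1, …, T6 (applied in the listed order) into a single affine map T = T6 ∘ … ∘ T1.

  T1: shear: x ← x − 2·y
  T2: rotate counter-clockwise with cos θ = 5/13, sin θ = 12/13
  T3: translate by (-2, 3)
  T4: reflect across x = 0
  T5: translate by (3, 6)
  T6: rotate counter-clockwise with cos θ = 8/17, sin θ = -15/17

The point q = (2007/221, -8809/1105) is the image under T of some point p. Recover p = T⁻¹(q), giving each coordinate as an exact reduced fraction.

T1 = [1 -2 0; 0 1 0; 0 0 1]
T2·T1 = [5/13 -22/13 0; 12/13 -19/13 0; 0 0 1]
T3·…·T1 = [5/13 -22/13 -2; 12/13 -19/13 3; 0 0 1]
T4·…·T1 = [-5/13 22/13 2; 12/13 -19/13 3; 0 0 1]
T5·…·T1 = [-5/13 22/13 5; 12/13 -19/13 9; 0 0 1]
T6·…·T1 = [140/221 -109/221 175/17; 171/221 -482/221 -3/17; 0 0 1]
det M = -1; M⁻¹ = [482/221 -109/221 -293/13; 171/221 -140/221 -105/13; 0 0 1]
M⁻¹ · (2007/221, -8809/1105)ᵀ = (6/5, 4)ᵀ

p = (6/5, 4)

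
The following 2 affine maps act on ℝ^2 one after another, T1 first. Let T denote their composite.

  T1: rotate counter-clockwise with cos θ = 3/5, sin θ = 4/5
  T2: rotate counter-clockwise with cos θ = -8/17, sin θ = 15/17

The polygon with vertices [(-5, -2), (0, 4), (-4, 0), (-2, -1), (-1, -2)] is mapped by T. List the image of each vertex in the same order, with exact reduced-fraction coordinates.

T1 rotate counter-clockwise with cos θ = 3/5, sin θ = 4/5: (-5, -2) → (-7/5, -26/5); (0, 4) → (-16/5, 12/5); (-4, 0) → (-12/5, -16/5); (-2, -1) → (-2/5, -11/5); (-1, -2) → (1, -2)
T2 rotate counter-clockwise with cos θ = -8/17, sin θ = 15/17: (-7/5, -26/5) → (446/85, 103/85); (-16/5, 12/5) → (-52/85, -336/85); (-12/5, -16/5) → (336/85, -52/85); (-2/5, -11/5) → (181/85, 58/85); (1, -2) → (22/17, 31/17)

image vertices: (446/85, 103/85), (-52/85, -336/85), (336/85, -52/85), (181/85, 58/85), (22/17, 31/17)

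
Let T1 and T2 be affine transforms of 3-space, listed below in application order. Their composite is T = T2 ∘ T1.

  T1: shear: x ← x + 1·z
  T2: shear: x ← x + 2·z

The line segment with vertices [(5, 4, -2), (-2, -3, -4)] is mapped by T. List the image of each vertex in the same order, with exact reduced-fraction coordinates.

T1 shear: x ← x + 1·z: (5, 4, -2) → (3, 4, -2); (-2, -3, -4) → (-6, -3, -4)
T2 shear: x ← x + 2·z: (3, 4, -2) → (-1, 4, -2); (-6, -3, -4) → (-14, -3, -4)

image vertices: (-1, 4, -2), (-14, -3, -4)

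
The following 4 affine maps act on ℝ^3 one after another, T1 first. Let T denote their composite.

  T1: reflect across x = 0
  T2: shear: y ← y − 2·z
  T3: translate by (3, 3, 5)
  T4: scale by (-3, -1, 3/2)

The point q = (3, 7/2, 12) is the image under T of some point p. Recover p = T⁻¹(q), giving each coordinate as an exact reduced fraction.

T1 = [-1 0 0 0; 0 1 0 0; 0 0 1 0; 0 0 0 1]
T2·T1 = [-1 0 0 0; 0 1 -2 0; 0 0 1 0; 0 0 0 1]
T3·…·T1 = [-1 0 0 3; 0 1 -2 3; 0 0 1 5; 0 0 0 1]
T4·…·T1 = [3 0 0 -9; 0 -1 2 -3; 0 0 3/2 15/2; 0 0 0 1]
det M = -9/2; M⁻¹ = [1/3 0 0 3; 0 -1 4/3 -13; 0 0 2/3 -5; 0 0 0 1]
M⁻¹ · (3, 7/2, 12)ᵀ = (4, -1/2, 3)ᵀ

p = (4, -1/2, 3)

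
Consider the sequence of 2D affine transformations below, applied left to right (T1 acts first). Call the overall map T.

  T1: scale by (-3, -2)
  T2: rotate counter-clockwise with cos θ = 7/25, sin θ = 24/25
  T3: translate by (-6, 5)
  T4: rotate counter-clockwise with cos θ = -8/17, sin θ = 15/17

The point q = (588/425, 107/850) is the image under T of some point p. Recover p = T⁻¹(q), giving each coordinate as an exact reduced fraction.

p = (3/2, 7/2)

T1 = [-3 0 0; 0 -2 0; 0 0 1]
T2·T1 = [-21/25 48/25 0; -72/25 -14/25 0; 0 0 1]
T3·…·T1 = [-21/25 48/25 -6; -72/25 -14/25 5; 0 0 1]
T4·…·T1 = [1248/425 -174/425 -27/17; 261/425 832/425 -130/17; 0 0 1]
det M = 6; M⁻¹ = [416/1275 29/425 26/25; -87/850 208/425 179/50; 0 0 1]
M⁻¹ · (588/425, 107/850)ᵀ = (3/2, 7/2)ᵀ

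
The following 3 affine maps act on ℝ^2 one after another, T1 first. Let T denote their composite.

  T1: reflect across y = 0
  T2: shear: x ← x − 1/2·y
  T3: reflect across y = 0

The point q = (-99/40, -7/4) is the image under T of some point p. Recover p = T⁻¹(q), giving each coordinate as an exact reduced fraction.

T1 = [1 0 0; 0 -1 0; 0 0 1]
T2·T1 = [1 1/2 0; 0 -1 0; 0 0 1]
T3·…·T1 = [1 1/2 0; 0 1 0; 0 0 1]
det M = 1; M⁻¹ = [1 -1/2 0; 0 1 0; 0 0 1]
M⁻¹ · (-99/40, -7/4)ᵀ = (-8/5, -7/4)ᵀ

p = (-8/5, -7/4)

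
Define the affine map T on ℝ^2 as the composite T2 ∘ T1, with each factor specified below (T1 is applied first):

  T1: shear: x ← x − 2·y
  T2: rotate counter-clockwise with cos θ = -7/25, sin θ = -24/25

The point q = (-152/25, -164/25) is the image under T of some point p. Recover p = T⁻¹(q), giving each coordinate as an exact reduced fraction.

p = (0, -4)

T1 = [1 -2 0; 0 1 0; 0 0 1]
T2·T1 = [-7/25 38/25 0; -24/25 41/25 0; 0 0 1]
det M = 1; M⁻¹ = [41/25 -38/25 0; 24/25 -7/25 0; 0 0 1]
M⁻¹ · (-152/25, -164/25)ᵀ = (0, -4)ᵀ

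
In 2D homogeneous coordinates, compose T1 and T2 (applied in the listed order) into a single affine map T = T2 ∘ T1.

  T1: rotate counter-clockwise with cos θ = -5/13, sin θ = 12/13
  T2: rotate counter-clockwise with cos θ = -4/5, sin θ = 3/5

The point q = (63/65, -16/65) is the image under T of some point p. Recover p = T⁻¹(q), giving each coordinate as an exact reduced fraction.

T1 = [-5/13 -12/13 0; 12/13 -5/13 0; 0 0 1]
T2·T1 = [-16/65 63/65 0; -63/65 -16/65 0; 0 0 1]
det M = 1; M⁻¹ = [-16/65 -63/65 0; 63/65 -16/65 0; 0 0 1]
M⁻¹ · (63/65, -16/65)ᵀ = (0, 1)ᵀ

p = (0, 1)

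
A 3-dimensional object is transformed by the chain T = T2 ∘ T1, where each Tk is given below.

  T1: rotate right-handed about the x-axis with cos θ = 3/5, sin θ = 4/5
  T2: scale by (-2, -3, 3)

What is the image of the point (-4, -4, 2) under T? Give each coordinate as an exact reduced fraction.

T1 rotate right-handed about the x-axis with cos θ = 3/5, sin θ = 4/5: (-4, -4, 2) → (-4, -4, -2)
T2 scale by (-2, -3, 3): (-4, -4, -2) → (8, 12, -6)

T(p) = (8, 12, -6)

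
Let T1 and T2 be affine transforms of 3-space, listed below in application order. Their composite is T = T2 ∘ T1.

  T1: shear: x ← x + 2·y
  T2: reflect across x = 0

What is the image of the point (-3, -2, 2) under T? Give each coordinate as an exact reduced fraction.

T(p) = (7, -2, 2)

T1 shear: x ← x + 2·y: (-3, -2, 2) → (-7, -2, 2)
T2 reflect across x = 0: (-7, -2, 2) → (7, -2, 2)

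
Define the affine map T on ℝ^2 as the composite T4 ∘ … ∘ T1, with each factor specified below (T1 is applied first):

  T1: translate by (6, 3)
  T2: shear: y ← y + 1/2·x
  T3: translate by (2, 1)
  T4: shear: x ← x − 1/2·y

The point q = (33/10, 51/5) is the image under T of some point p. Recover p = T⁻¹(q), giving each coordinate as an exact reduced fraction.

p = (2/5, 3)

T1 = [1 0 6; 0 1 3; 0 0 1]
T2·T1 = [1 0 6; 1/2 1 6; 0 0 1]
T3·…·T1 = [1 0 8; 1/2 1 7; 0 0 1]
T4·…·T1 = [3/4 -1/2 9/2; 1/2 1 7; 0 0 1]
det M = 1; M⁻¹ = [1 1/2 -8; -1/2 3/4 -3; 0 0 1]
M⁻¹ · (33/10, 51/5)ᵀ = (2/5, 3)ᵀ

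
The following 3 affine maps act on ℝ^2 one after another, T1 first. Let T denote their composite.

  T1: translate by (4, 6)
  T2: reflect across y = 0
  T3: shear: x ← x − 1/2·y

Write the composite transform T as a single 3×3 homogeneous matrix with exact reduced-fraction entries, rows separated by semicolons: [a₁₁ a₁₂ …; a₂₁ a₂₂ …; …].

T = [1 1/2 7; 0 -1 -6; 0 0 1]

T1 = [1 0 4; 0 1 6; 0 0 1]
T2·T1 = [1 0 4; 0 -1 -6; 0 0 1]
T3·…·T1 = [1 1/2 7; 0 -1 -6; 0 0 1]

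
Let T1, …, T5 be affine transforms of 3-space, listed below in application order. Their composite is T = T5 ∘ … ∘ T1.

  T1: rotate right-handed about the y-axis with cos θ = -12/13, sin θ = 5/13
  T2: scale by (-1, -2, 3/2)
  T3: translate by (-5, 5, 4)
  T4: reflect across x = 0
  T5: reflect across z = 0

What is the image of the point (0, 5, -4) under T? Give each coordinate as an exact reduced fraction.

T(p) = (45/13, -5, -124/13)

T1 rotate right-handed about the y-axis with cos θ = -12/13, sin θ = 5/13: (0, 5, -4) → (-20/13, 5, 48/13)
T2 scale by (-1, -2, 3/2): (-20/13, 5, 48/13) → (20/13, -10, 72/13)
T3 translate by (-5, 5, 4): (20/13, -10, 72/13) → (-45/13, -5, 124/13)
T4 reflect across x = 0: (-45/13, -5, 124/13) → (45/13, -5, 124/13)
T5 reflect across z = 0: (45/13, -5, 124/13) → (45/13, -5, -124/13)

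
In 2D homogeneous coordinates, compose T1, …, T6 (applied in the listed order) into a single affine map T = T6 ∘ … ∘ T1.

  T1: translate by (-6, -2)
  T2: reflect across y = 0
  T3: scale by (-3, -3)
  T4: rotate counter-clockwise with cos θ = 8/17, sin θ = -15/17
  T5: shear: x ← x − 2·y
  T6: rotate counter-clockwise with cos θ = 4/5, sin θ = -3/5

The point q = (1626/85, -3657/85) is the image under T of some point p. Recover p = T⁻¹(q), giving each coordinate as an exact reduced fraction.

T1 = [1 0 -6; 0 1 -2; 0 0 1]
T2·T1 = [1 0 -6; 0 -1 2; 0 0 1]
T3·…·T1 = [-3 0 18; 0 3 -6; 0 0 1]
T4·…·T1 = [-24/17 45/17 54/17; 45/17 24/17 -318/17; 0 0 1]
T5·…·T1 = [-114/17 -3/17 690/17; 45/17 24/17 -318/17; 0 0 1]
T6·…·T1 = [-321/85 12/17 1806/85; 522/85 21/17 -3342/85; 0 0 1]
det M = -9; M⁻¹ = [-7/51 4/51 6; 58/85 107/255 2; 0 0 1]
M⁻¹ · (1626/85, -3657/85)ᵀ = (0, -3)ᵀ

p = (0, -3)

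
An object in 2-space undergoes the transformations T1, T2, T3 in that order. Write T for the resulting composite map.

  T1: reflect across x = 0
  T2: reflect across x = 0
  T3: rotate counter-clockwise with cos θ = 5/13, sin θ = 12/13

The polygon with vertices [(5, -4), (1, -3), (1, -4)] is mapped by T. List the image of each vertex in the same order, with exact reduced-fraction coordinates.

T1 reflect across x = 0: (5, -4) → (-5, -4); (1, -3) → (-1, -3); (1, -4) → (-1, -4)
T2 reflect across x = 0: (-5, -4) → (5, -4); (-1, -3) → (1, -3); (-1, -4) → (1, -4)
T3 rotate counter-clockwise with cos θ = 5/13, sin θ = 12/13: (5, -4) → (73/13, 40/13); (1, -3) → (41/13, -3/13); (1, -4) → (53/13, -8/13)

image vertices: (73/13, 40/13), (41/13, -3/13), (53/13, -8/13)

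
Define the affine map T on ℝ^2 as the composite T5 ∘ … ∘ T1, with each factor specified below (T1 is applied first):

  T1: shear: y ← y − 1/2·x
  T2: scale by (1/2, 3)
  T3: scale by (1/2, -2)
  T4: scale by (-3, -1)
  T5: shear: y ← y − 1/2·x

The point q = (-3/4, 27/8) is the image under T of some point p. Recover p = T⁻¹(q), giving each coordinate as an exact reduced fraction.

p = (1, 1)

T1 = [1 0 0; -1/2 1 0; 0 0 1]
T2·T1 = [1/2 0 0; -3/2 3 0; 0 0 1]
T3·…·T1 = [1/4 0 0; 3 -6 0; 0 0 1]
T4·…·T1 = [-3/4 0 0; -3 6 0; 0 0 1]
T5·…·T1 = [-3/4 0 0; -21/8 6 0; 0 0 1]
det M = -9/2; M⁻¹ = [-4/3 0 0; -7/12 1/6 0; 0 0 1]
M⁻¹ · (-3/4, 27/8)ᵀ = (1, 1)ᵀ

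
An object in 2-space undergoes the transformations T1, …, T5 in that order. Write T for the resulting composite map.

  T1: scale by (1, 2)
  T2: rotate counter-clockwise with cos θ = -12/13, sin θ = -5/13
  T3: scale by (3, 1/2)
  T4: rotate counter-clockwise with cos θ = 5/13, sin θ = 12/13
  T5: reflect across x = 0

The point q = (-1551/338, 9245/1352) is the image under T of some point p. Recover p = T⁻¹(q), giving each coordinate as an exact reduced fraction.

T1 = [1 0 0; 0 2 0; 0 0 1]
T2·T1 = [-12/13 10/13 0; -5/13 -24/13 0; 0 0 1]
T3·…·T1 = [-36/13 30/13 0; -5/26 -12/13 0; 0 0 1]
T4·…·T1 = [-150/169 294/169 0; -889/338 300/169 0; 0 0 1]
T5·…·T1 = [150/169 -294/169 0; -889/338 300/169 0; 0 0 1]
det M = -3; M⁻¹ = [-100/169 -98/169 0; -889/1014 -50/169 0; 0 0 1]
M⁻¹ · (-1551/338, 9245/1352)ᵀ = (-5/4, 2)ᵀ

p = (-5/4, 2)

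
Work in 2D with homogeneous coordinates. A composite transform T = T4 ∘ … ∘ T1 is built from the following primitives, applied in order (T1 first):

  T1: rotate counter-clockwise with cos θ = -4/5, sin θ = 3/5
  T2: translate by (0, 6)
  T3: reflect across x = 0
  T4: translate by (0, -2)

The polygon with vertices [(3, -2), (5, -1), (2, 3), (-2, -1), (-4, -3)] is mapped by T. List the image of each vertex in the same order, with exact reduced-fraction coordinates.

image vertices: (6/5, 37/5), (17/5, 39/5), (17/5, 14/5), (-11/5, 18/5), (-5, 4)

T1 rotate counter-clockwise with cos θ = -4/5, sin θ = 3/5: (3, -2) → (-6/5, 17/5); (5, -1) → (-17/5, 19/5); (2, 3) → (-17/5, -6/5); (-2, -1) → (11/5, -2/5); (-4, -3) → (5, 0)
T2 translate by (0, 6): (-6/5, 17/5) → (-6/5, 47/5); (-17/5, 19/5) → (-17/5, 49/5); (-17/5, -6/5) → (-17/5, 24/5); (11/5, -2/5) → (11/5, 28/5); (5, 0) → (5, 6)
T3 reflect across x = 0: (-6/5, 47/5) → (6/5, 47/5); (-17/5, 49/5) → (17/5, 49/5); (-17/5, 24/5) → (17/5, 24/5); (11/5, 28/5) → (-11/5, 28/5); (5, 6) → (-5, 6)
T4 translate by (0, -2): (6/5, 47/5) → (6/5, 37/5); (17/5, 49/5) → (17/5, 39/5); (17/5, 24/5) → (17/5, 14/5); (-11/5, 28/5) → (-11/5, 18/5); (-5, 6) → (-5, 4)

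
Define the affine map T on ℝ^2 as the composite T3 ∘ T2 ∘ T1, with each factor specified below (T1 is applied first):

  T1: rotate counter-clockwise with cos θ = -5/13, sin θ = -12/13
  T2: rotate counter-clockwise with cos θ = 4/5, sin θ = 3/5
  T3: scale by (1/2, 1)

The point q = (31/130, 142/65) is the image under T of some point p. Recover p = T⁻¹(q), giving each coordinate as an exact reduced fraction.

T1 = [-5/13 12/13 0; -12/13 -5/13 0; 0 0 1]
T2·T1 = [16/65 63/65 0; -63/65 16/65 0; 0 0 1]
T3·…·T1 = [8/65 63/130 0; -63/65 16/65 0; 0 0 1]
det M = 1/2; M⁻¹ = [32/65 -63/65 0; 126/65 16/65 0; 0 0 1]
M⁻¹ · (31/130, 142/65)ᵀ = (-2, 1)ᵀ

p = (-2, 1)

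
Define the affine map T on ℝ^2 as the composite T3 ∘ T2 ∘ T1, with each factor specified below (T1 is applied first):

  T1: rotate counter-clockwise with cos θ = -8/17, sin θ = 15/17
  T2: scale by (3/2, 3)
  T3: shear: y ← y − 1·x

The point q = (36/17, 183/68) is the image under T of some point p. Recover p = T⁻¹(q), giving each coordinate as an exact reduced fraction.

p = (3/4, -2)

T1 = [-8/17 -15/17 0; 15/17 -8/17 0; 0 0 1]
T2·T1 = [-12/17 -45/34 0; 45/17 -24/17 0; 0 0 1]
T3·…·T1 = [-12/17 -45/34 0; 57/17 -3/34 0; 0 0 1]
det M = 9/2; M⁻¹ = [-1/51 5/17 0; -38/51 -8/51 0; 0 0 1]
M⁻¹ · (36/17, 183/68)ᵀ = (3/4, -2)ᵀ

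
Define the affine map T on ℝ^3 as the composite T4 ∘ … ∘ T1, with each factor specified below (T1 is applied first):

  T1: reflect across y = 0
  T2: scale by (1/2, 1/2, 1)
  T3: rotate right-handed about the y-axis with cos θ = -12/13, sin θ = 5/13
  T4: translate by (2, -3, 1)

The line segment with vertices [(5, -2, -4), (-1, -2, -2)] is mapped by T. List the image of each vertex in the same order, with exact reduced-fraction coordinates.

T1 reflect across y = 0: (5, -2, -4) → (5, 2, -4); (-1, -2, -2) → (-1, 2, -2)
T2 scale by (1/2, 1/2, 1): (5, 2, -4) → (5/2, 1, -4); (-1, 2, -2) → (-1/2, 1, -2)
T3 rotate right-handed about the y-axis with cos θ = -12/13, sin θ = 5/13: (5/2, 1, -4) → (-50/13, 1, 71/26); (-1/2, 1, -2) → (-4/13, 1, 53/26)
T4 translate by (2, -3, 1): (-50/13, 1, 71/26) → (-24/13, -2, 97/26); (-4/13, 1, 53/26) → (22/13, -2, 79/26)

image vertices: (-24/13, -2, 97/26), (22/13, -2, 79/26)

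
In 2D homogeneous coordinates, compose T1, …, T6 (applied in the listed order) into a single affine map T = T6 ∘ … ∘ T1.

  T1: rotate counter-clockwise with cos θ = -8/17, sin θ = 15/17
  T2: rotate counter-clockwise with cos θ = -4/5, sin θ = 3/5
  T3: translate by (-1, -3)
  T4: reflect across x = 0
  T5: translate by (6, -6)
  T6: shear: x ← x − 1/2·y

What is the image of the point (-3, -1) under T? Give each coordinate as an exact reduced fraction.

T(p) = (178/17, -100/17)

T1 rotate counter-clockwise with cos θ = -8/17, sin θ = 15/17: (-3, -1) → (39/17, -37/17)
T2 rotate counter-clockwise with cos θ = -4/5, sin θ = 3/5: (39/17, -37/17) → (-9/17, 53/17)
T3 translate by (-1, -3): (-9/17, 53/17) → (-26/17, 2/17)
T4 reflect across x = 0: (-26/17, 2/17) → (26/17, 2/17)
T5 translate by (6, -6): (26/17, 2/17) → (128/17, -100/17)
T6 shear: x ← x − 1/2·y: (128/17, -100/17) → (178/17, -100/17)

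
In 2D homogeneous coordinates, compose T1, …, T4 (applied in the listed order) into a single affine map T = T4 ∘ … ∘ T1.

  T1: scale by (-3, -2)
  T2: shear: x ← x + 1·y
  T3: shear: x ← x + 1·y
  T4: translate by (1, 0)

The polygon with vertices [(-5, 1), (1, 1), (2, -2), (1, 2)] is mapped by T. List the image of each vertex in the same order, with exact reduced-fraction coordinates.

T1 scale by (-3, -2): (-5, 1) → (15, -2); (1, 1) → (-3, -2); (2, -2) → (-6, 4); (1, 2) → (-3, -4)
T2 shear: x ← x + 1·y: (15, -2) → (13, -2); (-3, -2) → (-5, -2); (-6, 4) → (-2, 4); (-3, -4) → (-7, -4)
T3 shear: x ← x + 1·y: (13, -2) → (11, -2); (-5, -2) → (-7, -2); (-2, 4) → (2, 4); (-7, -4) → (-11, -4)
T4 translate by (1, 0): (11, -2) → (12, -2); (-7, -2) → (-6, -2); (2, 4) → (3, 4); (-11, -4) → (-10, -4)

image vertices: (12, -2), (-6, -2), (3, 4), (-10, -4)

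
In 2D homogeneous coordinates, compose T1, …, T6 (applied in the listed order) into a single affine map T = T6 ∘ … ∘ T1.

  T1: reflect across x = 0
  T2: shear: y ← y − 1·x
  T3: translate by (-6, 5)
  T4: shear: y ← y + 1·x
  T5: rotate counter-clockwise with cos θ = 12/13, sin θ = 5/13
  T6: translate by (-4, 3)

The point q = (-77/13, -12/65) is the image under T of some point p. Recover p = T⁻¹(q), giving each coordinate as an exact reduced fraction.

T1 = [-1 0 0; 0 1 0; 0 0 1]
T2·T1 = [-1 0 0; 1 1 0; 0 0 1]
T3·…·T1 = [-1 0 -6; 1 1 5; 0 0 1]
T4·…·T1 = [-1 0 -6; 0 1 -1; 0 0 1]
T5·…·T1 = [-12/13 -5/13 -67/13; -5/13 12/13 -42/13; 0 0 1]
T6·…·T1 = [-12/13 -5/13 -119/13; -5/13 12/13 -3/13; 0 0 1]
det M = -1; M⁻¹ = [-12/13 -5/13 -111/13; -5/13 12/13 -43/13; 0 0 1]
M⁻¹ · (-77/13, -12/65)ᵀ = (-3, -6/5)ᵀ

p = (-3, -6/5)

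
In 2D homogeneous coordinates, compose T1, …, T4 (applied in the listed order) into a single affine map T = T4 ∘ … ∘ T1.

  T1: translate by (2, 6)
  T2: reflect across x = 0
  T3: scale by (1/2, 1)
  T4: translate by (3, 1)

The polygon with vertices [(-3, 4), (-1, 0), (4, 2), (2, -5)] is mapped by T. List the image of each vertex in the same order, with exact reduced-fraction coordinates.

T1 translate by (2, 6): (-3, 4) → (-1, 10); (-1, 0) → (1, 6); (4, 2) → (6, 8); (2, -5) → (4, 1)
T2 reflect across x = 0: (-1, 10) → (1, 10); (1, 6) → (-1, 6); (6, 8) → (-6, 8); (4, 1) → (-4, 1)
T3 scale by (1/2, 1): (1, 10) → (1/2, 10); (-1, 6) → (-1/2, 6); (-6, 8) → (-3, 8); (-4, 1) → (-2, 1)
T4 translate by (3, 1): (1/2, 10) → (7/2, 11); (-1/2, 6) → (5/2, 7); (-3, 8) → (0, 9); (-2, 1) → (1, 2)

image vertices: (7/2, 11), (5/2, 7), (0, 9), (1, 2)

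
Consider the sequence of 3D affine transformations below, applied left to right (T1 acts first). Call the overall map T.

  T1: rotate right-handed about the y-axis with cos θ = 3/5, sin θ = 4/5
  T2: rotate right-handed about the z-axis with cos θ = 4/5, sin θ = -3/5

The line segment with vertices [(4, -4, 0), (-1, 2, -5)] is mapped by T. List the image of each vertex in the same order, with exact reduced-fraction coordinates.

image vertices: (-12/25, -116/25, -16/5), (-62/25, 109/25, -11/5)

T1 rotate right-handed about the y-axis with cos θ = 3/5, sin θ = 4/5: (4, -4, 0) → (12/5, -4, -16/5); (-1, 2, -5) → (-23/5, 2, -11/5)
T2 rotate right-handed about the z-axis with cos θ = 4/5, sin θ = -3/5: (12/5, -4, -16/5) → (-12/25, -116/25, -16/5); (-23/5, 2, -11/5) → (-62/25, 109/25, -11/5)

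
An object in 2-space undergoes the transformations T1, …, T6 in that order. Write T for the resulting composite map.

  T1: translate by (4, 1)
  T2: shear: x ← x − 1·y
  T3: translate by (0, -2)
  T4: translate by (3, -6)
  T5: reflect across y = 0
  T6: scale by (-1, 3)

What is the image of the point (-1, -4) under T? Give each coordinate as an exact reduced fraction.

T(p) = (-9, 33)

T1 translate by (4, 1): (-1, -4) → (3, -3)
T2 shear: x ← x − 1·y: (3, -3) → (6, -3)
T3 translate by (0, -2): (6, -3) → (6, -5)
T4 translate by (3, -6): (6, -5) → (9, -11)
T5 reflect across y = 0: (9, -11) → (9, 11)
T6 scale by (-1, 3): (9, 11) → (-9, 33)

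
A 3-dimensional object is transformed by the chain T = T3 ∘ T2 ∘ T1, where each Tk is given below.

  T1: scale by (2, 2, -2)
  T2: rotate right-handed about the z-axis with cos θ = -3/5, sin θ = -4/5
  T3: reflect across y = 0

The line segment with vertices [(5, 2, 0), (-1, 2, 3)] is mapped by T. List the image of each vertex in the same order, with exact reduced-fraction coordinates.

image vertices: (-14/5, 52/5, 0), (22/5, 4/5, -6)

T1 scale by (2, 2, -2): (5, 2, 0) → (10, 4, 0); (-1, 2, 3) → (-2, 4, -6)
T2 rotate right-handed about the z-axis with cos θ = -3/5, sin θ = -4/5: (10, 4, 0) → (-14/5, -52/5, 0); (-2, 4, -6) → (22/5, -4/5, -6)
T3 reflect across y = 0: (-14/5, -52/5, 0) → (-14/5, 52/5, 0); (22/5, -4/5, -6) → (22/5, 4/5, -6)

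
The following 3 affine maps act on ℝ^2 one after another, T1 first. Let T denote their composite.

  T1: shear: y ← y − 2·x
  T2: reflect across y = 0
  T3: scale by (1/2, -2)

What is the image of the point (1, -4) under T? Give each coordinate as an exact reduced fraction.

T(p) = (1/2, -12)

T1 shear: y ← y − 2·x: (1, -4) → (1, -6)
T2 reflect across y = 0: (1, -6) → (1, 6)
T3 scale by (1/2, -2): (1, 6) → (1/2, -12)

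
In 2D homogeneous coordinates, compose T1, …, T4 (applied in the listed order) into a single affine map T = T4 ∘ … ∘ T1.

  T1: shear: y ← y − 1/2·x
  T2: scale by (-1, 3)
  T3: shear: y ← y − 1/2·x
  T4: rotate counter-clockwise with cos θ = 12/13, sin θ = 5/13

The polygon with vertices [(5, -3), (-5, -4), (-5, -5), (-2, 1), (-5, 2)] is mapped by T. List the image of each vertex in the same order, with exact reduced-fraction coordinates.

T1 shear: y ← y − 1/2·x: (5, -3) → (5, -11/2); (-5, -4) → (-5, -3/2); (-5, -5) → (-5, -5/2); (-2, 1) → (-2, 2); (-5, 2) → (-5, 9/2)
T2 scale by (-1, 3): (5, -11/2) → (-5, -33/2); (-5, -3/2) → (5, -9/2); (-5, -5/2) → (5, -15/2); (-2, 2) → (2, 6); (-5, 9/2) → (5, 27/2)
T3 shear: y ← y − 1/2·x: (-5, -33/2) → (-5, -14); (5, -9/2) → (5, -7); (5, -15/2) → (5, -10); (2, 6) → (2, 5); (5, 27/2) → (5, 11)
T4 rotate counter-clockwise with cos θ = 12/13, sin θ = 5/13: (-5, -14) → (10/13, -193/13); (5, -7) → (95/13, -59/13); (5, -10) → (110/13, -95/13); (2, 5) → (-1/13, 70/13); (5, 11) → (5/13, 157/13)

image vertices: (10/13, -193/13), (95/13, -59/13), (110/13, -95/13), (-1/13, 70/13), (5/13, 157/13)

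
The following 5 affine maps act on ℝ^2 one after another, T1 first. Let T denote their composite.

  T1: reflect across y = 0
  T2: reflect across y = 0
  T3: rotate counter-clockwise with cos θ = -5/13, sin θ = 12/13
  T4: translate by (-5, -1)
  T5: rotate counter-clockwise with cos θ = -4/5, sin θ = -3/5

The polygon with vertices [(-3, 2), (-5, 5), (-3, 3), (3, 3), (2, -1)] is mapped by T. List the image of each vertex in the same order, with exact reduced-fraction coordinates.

T1 reflect across y = 0: (-3, 2) → (-3, -2); (-5, 5) → (-5, -5); (-3, 3) → (-3, -3); (3, 3) → (3, -3); (2, -1) → (2, 1)
T2 reflect across y = 0: (-3, -2) → (-3, 2); (-5, -5) → (-5, 5); (-3, -3) → (-3, 3); (3, -3) → (3, 3); (2, 1) → (2, -1)
T3 rotate counter-clockwise with cos θ = -5/13, sin θ = 12/13: (-3, 2) → (-9/13, -46/13); (-5, 5) → (-35/13, -85/13); (-3, 3) → (-21/13, -51/13); (3, 3) → (-51/13, 21/13); (2, -1) → (2/13, 29/13)
T4 translate by (-5, -1): (-9/13, -46/13) → (-74/13, -59/13); (-35/13, -85/13) → (-100/13, -98/13); (-21/13, -51/13) → (-86/13, -64/13); (-51/13, 21/13) → (-116/13, 8/13); (2/13, 29/13) → (-63/13, 16/13)
T5 rotate counter-clockwise with cos θ = -4/5, sin θ = -3/5: (-74/13, -59/13) → (119/65, 458/65); (-100/13, -98/13) → (106/65, 692/65); (-86/13, -64/13) → (152/65, 514/65); (-116/13, 8/13) → (488/65, 316/65); (-63/13, 16/13) → (60/13, 25/13)

image vertices: (119/65, 458/65), (106/65, 692/65), (152/65, 514/65), (488/65, 316/65), (60/13, 25/13)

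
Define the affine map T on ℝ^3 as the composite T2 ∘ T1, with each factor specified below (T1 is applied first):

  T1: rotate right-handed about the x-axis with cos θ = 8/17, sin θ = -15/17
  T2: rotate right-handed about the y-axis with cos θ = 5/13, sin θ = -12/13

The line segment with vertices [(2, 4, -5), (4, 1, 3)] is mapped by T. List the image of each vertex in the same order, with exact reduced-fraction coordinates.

T1 rotate right-handed about the x-axis with cos θ = 8/17, sin θ = -15/17: (2, 4, -5) → (2, -43/17, -100/17); (4, 1, 3) → (4, 53/17, 9/17)
T2 rotate right-handed about the y-axis with cos θ = 5/13, sin θ = -12/13: (2, -43/17, -100/17) → (1370/221, -43/17, -92/221); (4, 53/17, 9/17) → (232/221, 53/17, 861/221)

image vertices: (1370/221, -43/17, -92/221), (232/221, 53/17, 861/221)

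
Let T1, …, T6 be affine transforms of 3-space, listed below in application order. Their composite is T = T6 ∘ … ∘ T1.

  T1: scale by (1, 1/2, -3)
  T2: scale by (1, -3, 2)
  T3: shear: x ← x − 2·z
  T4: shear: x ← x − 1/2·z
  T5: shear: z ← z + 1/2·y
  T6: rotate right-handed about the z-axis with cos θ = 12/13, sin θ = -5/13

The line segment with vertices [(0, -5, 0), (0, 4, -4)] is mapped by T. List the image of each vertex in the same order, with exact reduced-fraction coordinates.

image vertices: (75/26, 90/13, 15/4), (-750/13, 228/13, 21)

T1 scale by (1, 1/2, -3): (0, -5, 0) → (0, -5/2, 0); (0, 4, -4) → (0, 2, 12)
T2 scale by (1, -3, 2): (0, -5/2, 0) → (0, 15/2, 0); (0, 2, 12) → (0, -6, 24)
T3 shear: x ← x − 2·z: (0, 15/2, 0) → (0, 15/2, 0); (0, -6, 24) → (-48, -6, 24)
T4 shear: x ← x − 1/2·z: (0, 15/2, 0) → (0, 15/2, 0); (-48, -6, 24) → (-60, -6, 24)
T5 shear: z ← z + 1/2·y: (0, 15/2, 0) → (0, 15/2, 15/4); (-60, -6, 24) → (-60, -6, 21)
T6 rotate right-handed about the z-axis with cos θ = 12/13, sin θ = -5/13: (0, 15/2, 15/4) → (75/26, 90/13, 15/4); (-60, -6, 21) → (-750/13, 228/13, 21)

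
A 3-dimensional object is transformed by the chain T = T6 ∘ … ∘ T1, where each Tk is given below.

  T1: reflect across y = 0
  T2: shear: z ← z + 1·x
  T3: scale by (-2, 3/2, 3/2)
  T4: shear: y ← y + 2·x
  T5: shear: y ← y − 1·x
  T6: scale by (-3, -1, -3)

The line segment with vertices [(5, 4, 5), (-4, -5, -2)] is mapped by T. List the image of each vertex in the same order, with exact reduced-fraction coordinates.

T1 reflect across y = 0: (5, 4, 5) → (5, -4, 5); (-4, -5, -2) → (-4, 5, -2)
T2 shear: z ← z + 1·x: (5, -4, 5) → (5, -4, 10); (-4, 5, -2) → (-4, 5, -6)
T3 scale by (-2, 3/2, 3/2): (5, -4, 10) → (-10, -6, 15); (-4, 5, -6) → (8, 15/2, -9)
T4 shear: y ← y + 2·x: (-10, -6, 15) → (-10, -26, 15); (8, 15/2, -9) → (8, 47/2, -9)
T5 shear: y ← y − 1·x: (-10, -26, 15) → (-10, -16, 15); (8, 47/2, -9) → (8, 31/2, -9)
T6 scale by (-3, -1, -3): (-10, -16, 15) → (30, 16, -45); (8, 31/2, -9) → (-24, -31/2, 27)

image vertices: (30, 16, -45), (-24, -31/2, 27)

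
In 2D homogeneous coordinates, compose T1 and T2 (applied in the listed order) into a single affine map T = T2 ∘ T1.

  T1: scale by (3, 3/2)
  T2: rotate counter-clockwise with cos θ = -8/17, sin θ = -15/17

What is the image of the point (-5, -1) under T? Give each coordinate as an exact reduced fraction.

T1 scale by (3, 3/2): (-5, -1) → (-15, -3/2)
T2 rotate counter-clockwise with cos θ = -8/17, sin θ = -15/17: (-15, -3/2) → (195/34, 237/17)

T(p) = (195/34, 237/17)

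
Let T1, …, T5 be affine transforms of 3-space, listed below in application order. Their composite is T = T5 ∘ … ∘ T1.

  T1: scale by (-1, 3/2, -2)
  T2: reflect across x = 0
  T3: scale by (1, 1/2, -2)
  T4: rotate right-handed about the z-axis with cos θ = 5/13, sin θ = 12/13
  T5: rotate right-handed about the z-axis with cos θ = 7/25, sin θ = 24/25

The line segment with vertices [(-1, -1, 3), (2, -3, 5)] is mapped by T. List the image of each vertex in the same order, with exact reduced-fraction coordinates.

T1 scale by (-1, 3/2, -2): (-1, -1, 3) → (1, -3/2, -6); (2, -3, 5) → (-2, -9/2, -10)
T2 reflect across x = 0: (1, -3/2, -6) → (-1, -3/2, -6); (-2, -9/2, -10) → (2, -9/2, -10)
T3 scale by (1, 1/2, -2): (-1, -3/2, -6) → (-1, -3/4, 12); (2, -9/2, -10) → (2, -9/4, 20)
T4 rotate right-handed about the z-axis with cos θ = 5/13, sin θ = 12/13: (-1, -3/4, 12) → (4/13, -63/52, 12); (2, -9/4, 20) → (37/13, 51/52, 20)
T5 rotate right-handed about the z-axis with cos θ = 7/25, sin θ = 24/25: (4/13, -63/52, 12) → (406/325, -57/1300, 12); (37/13, 51/52, 20) → (-47/325, 3909/1300, 20)

image vertices: (406/325, -57/1300, 12), (-47/325, 3909/1300, 20)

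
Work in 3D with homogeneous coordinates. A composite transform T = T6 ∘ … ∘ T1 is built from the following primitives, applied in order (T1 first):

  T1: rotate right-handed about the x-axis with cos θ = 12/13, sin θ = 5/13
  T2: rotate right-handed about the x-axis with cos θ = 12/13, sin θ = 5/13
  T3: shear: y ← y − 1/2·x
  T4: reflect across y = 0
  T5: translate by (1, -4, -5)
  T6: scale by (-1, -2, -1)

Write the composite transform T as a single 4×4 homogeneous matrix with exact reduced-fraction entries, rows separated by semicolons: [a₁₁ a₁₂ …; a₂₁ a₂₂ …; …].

T1 = [1 0 0 0; 0 12/13 -5/13 0; 0 5/13 12/13 0; 0 0 0 1]
T2·T1 = [1 0 0 0; 0 119/169 -120/169 0; 0 120/169 119/169 0; 0 0 0 1]
T3·…·T1 = [1 0 0 0; -1/2 119/169 -120/169 0; 0 120/169 119/169 0; 0 0 0 1]
T4·…·T1 = [1 0 0 0; 1/2 -119/169 120/169 0; 0 120/169 119/169 0; 0 0 0 1]
T5·…·T1 = [1 0 0 1; 1/2 -119/169 120/169 -4; 0 120/169 119/169 -5; 0 0 0 1]
T6·…·T1 = [-1 0 0 -1; -1 238/169 -240/169 8; 0 -120/169 -119/169 5; 0 0 0 1]

T = [-1 0 0 -1; -1 238/169 -240/169 8; 0 -120/169 -119/169 5; 0 0 0 1]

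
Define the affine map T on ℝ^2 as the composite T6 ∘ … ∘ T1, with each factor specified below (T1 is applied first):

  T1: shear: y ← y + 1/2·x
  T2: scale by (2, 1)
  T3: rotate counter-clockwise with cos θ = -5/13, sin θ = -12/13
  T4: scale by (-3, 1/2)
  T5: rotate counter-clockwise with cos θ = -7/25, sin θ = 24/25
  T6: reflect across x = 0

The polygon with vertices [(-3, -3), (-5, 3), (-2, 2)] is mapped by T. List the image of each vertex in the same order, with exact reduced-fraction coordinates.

T1 shear: y ← y + 1/2·x: (-3, -3) → (-3, -9/2); (-5, 3) → (-5, 1/2); (-2, 2) → (-2, 1)
T2 scale by (2, 1): (-3, -9/2) → (-6, -9/2); (-5, 1/2) → (-10, 1/2); (-2, 1) → (-4, 1)
T3 rotate counter-clockwise with cos θ = -5/13, sin θ = -12/13: (-6, -9/2) → (-24/13, 189/26); (-10, 1/2) → (56/13, 235/26); (-4, 1) → (32/13, 43/13)
T4 scale by (-3, 1/2): (-24/13, 189/26) → (72/13, 189/52); (56/13, 235/26) → (-168/13, 235/52); (32/13, 43/13) → (-96/13, 43/26)
T5 rotate counter-clockwise with cos θ = -7/25, sin θ = 24/25: (72/13, 189/52) → (-126/25, 5589/1300); (-168/13, 235/52) → (-18/25, -17773/1300); (-96/13, 43/26) → (12/25, -4909/650)
T6 reflect across x = 0: (-126/25, 5589/1300) → (126/25, 5589/1300); (-18/25, -17773/1300) → (18/25, -17773/1300); (12/25, -4909/650) → (-12/25, -4909/650)

image vertices: (126/25, 5589/1300), (18/25, -17773/1300), (-12/25, -4909/650)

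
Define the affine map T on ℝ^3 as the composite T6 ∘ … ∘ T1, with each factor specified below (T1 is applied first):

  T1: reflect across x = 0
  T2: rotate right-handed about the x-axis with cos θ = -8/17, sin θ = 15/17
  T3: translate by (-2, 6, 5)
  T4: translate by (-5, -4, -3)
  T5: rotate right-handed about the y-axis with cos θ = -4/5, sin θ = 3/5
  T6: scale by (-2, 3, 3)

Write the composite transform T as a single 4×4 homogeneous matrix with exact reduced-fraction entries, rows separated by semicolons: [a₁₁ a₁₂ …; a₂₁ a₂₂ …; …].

T1 = [-1 0 0 0; 0 1 0 0; 0 0 1 0; 0 0 0 1]
T2·T1 = [-1 0 0 0; 0 -8/17 -15/17 0; 0 15/17 -8/17 0; 0 0 0 1]
T3·…·T1 = [-1 0 0 -2; 0 -8/17 -15/17 6; 0 15/17 -8/17 5; 0 0 0 1]
T4·…·T1 = [-1 0 0 -7; 0 -8/17 -15/17 2; 0 15/17 -8/17 2; 0 0 0 1]
T5·…·T1 = [4/5 9/17 -24/85 34/5; 0 -8/17 -15/17 2; 3/5 -12/17 32/85 13/5; 0 0 0 1]
T6·…·T1 = [-8/5 -18/17 48/85 -68/5; 0 -24/17 -45/17 6; 9/5 -36/17 96/85 39/5; 0 0 0 1]

T = [-8/5 -18/17 48/85 -68/5; 0 -24/17 -45/17 6; 9/5 -36/17 96/85 39/5; 0 0 0 1]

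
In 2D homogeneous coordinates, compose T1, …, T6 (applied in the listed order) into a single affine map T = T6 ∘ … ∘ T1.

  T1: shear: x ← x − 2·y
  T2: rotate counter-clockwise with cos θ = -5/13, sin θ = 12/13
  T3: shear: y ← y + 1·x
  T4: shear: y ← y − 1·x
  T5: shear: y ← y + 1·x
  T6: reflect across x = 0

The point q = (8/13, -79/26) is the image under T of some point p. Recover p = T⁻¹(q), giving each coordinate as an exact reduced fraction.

T1 = [1 -2 0; 0 1 0; 0 0 1]
T2·T1 = [-5/13 -2/13 0; 12/13 -29/13 0; 0 0 1]
T3·…·T1 = [-5/13 -2/13 0; 7/13 -31/13 0; 0 0 1]
T4·…·T1 = [-5/13 -2/13 0; 12/13 -29/13 0; 0 0 1]
T5·…·T1 = [-5/13 -2/13 0; 7/13 -31/13 0; 0 0 1]
T6·…·T1 = [5/13 2/13 0; 7/13 -31/13 0; 0 0 1]
det M = -1; M⁻¹ = [31/13 2/13 0; 7/13 -5/13 0; 0 0 1]
M⁻¹ · (8/13, -79/26)ᵀ = (1, 3/2)ᵀ

p = (1, 3/2)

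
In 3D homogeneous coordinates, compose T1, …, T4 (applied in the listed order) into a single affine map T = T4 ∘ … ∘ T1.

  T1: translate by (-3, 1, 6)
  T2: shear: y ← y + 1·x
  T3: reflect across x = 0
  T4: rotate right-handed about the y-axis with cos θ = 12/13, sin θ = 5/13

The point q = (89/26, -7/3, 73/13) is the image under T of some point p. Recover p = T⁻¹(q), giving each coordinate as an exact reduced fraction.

T1 = [1 0 0 -3; 0 1 0 1; 0 0 1 6; 0 0 0 1]
T2·T1 = [1 0 0 -3; 1 1 0 -2; 0 0 1 6; 0 0 0 1]
T3·…·T1 = [-1 0 0 3; 1 1 0 -2; 0 0 1 6; 0 0 0 1]
T4·…·T1 = [-12/13 0 5/13 66/13; 1 1 0 -2; 5/13 0 12/13 57/13; 0 0 0 1]
det M = -1; M⁻¹ = [-12/13 0 5/13 3; 12/13 1 -5/13 -1; 5/13 0 12/13 -6; 0 0 0 1]
M⁻¹ · (89/26, -7/3, 73/13)ᵀ = (2, -7/3, 1/2)ᵀ

p = (2, -7/3, 1/2)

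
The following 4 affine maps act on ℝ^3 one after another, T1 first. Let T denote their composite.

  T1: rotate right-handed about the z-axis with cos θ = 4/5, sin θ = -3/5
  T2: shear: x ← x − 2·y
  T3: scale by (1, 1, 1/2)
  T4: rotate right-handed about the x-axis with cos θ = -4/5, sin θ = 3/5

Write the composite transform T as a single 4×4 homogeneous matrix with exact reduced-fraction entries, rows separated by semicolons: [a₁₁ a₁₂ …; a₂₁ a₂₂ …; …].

T1 = [4/5 3/5 0 0; -3/5 4/5 0 0; 0 0 1 0; 0 0 0 1]
T2·T1 = [2 -1 0 0; -3/5 4/5 0 0; 0 0 1 0; 0 0 0 1]
T3·…·T1 = [2 -1 0 0; -3/5 4/5 0 0; 0 0 1/2 0; 0 0 0 1]
T4·…·T1 = [2 -1 0 0; 12/25 -16/25 -3/10 0; -9/25 12/25 -2/5 0; 0 0 0 1]

T = [2 -1 0 0; 12/25 -16/25 -3/10 0; -9/25 12/25 -2/5 0; 0 0 0 1]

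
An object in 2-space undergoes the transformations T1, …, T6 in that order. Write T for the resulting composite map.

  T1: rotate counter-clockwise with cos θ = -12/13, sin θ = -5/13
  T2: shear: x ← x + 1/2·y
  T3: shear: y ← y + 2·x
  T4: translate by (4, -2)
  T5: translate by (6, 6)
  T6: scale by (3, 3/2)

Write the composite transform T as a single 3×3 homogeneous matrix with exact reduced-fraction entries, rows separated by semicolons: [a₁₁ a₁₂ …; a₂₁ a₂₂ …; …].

T = [-87/26 -3/13 30; -51/13 -21/13 6; 0 0 1]

T1 = [-12/13 5/13 0; -5/13 -12/13 0; 0 0 1]
T2·T1 = [-29/26 -1/13 0; -5/13 -12/13 0; 0 0 1]
T3·…·T1 = [-29/26 -1/13 0; -34/13 -14/13 0; 0 0 1]
T4·…·T1 = [-29/26 -1/13 4; -34/13 -14/13 -2; 0 0 1]
T5·…·T1 = [-29/26 -1/13 10; -34/13 -14/13 4; 0 0 1]
T6·…·T1 = [-87/26 -3/13 30; -51/13 -21/13 6; 0 0 1]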